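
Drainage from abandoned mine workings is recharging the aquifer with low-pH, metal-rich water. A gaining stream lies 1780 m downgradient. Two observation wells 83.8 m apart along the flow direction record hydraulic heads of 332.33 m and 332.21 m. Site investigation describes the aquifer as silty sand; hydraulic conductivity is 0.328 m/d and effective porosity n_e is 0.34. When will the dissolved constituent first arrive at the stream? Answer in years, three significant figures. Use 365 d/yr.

3530 years

Hydraulic gradient i = (332.33 − 332.21) / 83.8 = 0.12 / 83.8 = 0.001432
Specific discharge q = 0.328 × 0.001432 = 4.697e-4 m/d
v_s = q/n_e = 4.697e-4/0.34 = 0.001381 m/d
t = L / v = 1780 / 0.001381 = 1.289e6 d
   = 1.289e6 / 365 = 3530 yr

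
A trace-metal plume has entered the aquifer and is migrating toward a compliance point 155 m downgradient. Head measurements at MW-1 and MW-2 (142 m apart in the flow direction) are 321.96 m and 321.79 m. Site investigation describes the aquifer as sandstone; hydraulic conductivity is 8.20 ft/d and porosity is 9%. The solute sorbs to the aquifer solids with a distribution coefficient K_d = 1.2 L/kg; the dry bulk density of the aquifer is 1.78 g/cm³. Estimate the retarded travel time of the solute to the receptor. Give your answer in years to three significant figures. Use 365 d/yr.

Hydraulic gradient i = (321.96 − 321.79) / 142 = 0.17 / 142 = 0.001197
K = 8.20 ft/d × 0.3048 = 2.499 m/d
q = Ki = 2.499 × 0.001197 = 0.002992 m/d
v = Ki/n = 2.499·0.001197/0.09 = 0.03325 m/d
Retardation R = 1 + ρ_b·K_d/n = 1 + 1.78×1.2/0.09 = 24.73
Contaminant velocity v_c = v/R = 0.03325/24.73 = 0.001344 m/d
t = L/v_c = 155/0.001344 = 115300 d
   = 115300/365 = 316 yr

316 years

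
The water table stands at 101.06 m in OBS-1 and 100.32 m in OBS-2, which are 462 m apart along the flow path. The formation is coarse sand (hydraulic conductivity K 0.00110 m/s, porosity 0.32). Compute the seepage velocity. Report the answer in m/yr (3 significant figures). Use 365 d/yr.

Hydraulic gradient i = (101.06 − 100.32) / 462 = 0.74 / 462 = 0.001602
K = 0.00110 m/s × 86400 s/d = 95.04 m/d
Specific discharge q = 95.04 × 0.001602 = 0.1522 m/d
v = Ki/n = 95.04·0.001602/0.32 = 0.4757 m/d
   = 0.4757 × 365 = 174 m/yr

174 m/yr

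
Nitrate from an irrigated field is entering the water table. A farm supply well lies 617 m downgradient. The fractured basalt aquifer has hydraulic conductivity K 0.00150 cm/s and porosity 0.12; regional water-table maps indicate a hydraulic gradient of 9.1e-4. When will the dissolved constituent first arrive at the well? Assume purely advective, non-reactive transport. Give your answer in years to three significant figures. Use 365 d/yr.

172 years

K = 0.00150 cm/s × 864 = 1.296 m/d
Darcy flux q = K·i = 1.296 × 9.1e-4 = 0.001179 m/d
v_s = q/n_e = 0.001179/0.12 = 0.009828 m/d
t = L / v = 617 / 0.009828 = 62780 d
   = 62780 / 365 = 172 yr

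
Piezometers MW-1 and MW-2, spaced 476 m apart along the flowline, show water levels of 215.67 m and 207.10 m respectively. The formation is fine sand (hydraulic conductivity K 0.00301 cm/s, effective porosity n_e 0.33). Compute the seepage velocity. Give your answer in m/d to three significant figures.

0.142 m/d

Hydraulic gradient i = (215.67 − 207.10) / 476 = 8.57 / 476 = 0.01800
K = 0.00301 cm/s × 864 = 2.601 m/d
q = Ki = 2.601 × 0.01800 = 0.04682 m/d
v = Ki/n = 2.601·0.01800/0.33 = 0.1419 m/d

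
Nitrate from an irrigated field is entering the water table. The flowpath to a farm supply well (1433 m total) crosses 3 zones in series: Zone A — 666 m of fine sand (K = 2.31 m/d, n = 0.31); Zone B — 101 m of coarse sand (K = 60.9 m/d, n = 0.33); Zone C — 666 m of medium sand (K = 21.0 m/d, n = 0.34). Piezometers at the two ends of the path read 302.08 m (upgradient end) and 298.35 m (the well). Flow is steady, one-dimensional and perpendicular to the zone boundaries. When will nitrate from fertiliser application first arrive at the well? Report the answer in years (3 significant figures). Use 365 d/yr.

Total head drop ΔH = 302.08 − 298.35 = 3.73 m
Steady 1-D flow in series ⇒ the Darcy flux q is identical in every zone and the zone head losses add (resistances L/K in series).
Σ(L/K) = 666/2.31 + 101/60.9 + 666/21.0 = 288.3 + 1.658 + 31.71 = 321.7 d
q = ΔH / Σ(L/K) = 3.73 / 321.7 = 0.01160 m/d (same in every zone)
Zone A: v = q/n = 0.01160/0.31 = 0.03740 m/d → t_A = 666/0.03740 = 17810 d
Zone B: v = q/n = 0.01160/0.33 = 0.03514 m/d → t_B = 101/0.03514 = 2874 d
Zone C: v = q/n = 0.01160/0.34 = 0.03410 m/d → t_C = 666/0.03410 = 19530 d
Total t = 17810 + 2874 + 19530 = 40210 d
   = 40210 / 365 = 110 yr

110 years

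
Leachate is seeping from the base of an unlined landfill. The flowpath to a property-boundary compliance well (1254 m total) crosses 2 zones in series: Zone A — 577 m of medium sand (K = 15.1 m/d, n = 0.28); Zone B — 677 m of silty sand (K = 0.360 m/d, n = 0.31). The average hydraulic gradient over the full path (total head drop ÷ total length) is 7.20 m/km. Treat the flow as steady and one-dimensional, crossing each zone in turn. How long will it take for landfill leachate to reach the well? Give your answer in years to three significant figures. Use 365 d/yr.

Continuity: the same q passes through each zone, so ΔH = q·Σ(L_j/K_j) — the zones act as resistances in series.
Σ(L/K) = 577/15.1 + 677/0.360 = 38.21 + 1881 = 1919 d
K_eq = L_total / Σ(L/K) = 1254 / 1919 = 0.6535 m/d
q = K_eq · i = 0.6535 × 0.0072 = 0.004706 m/d (same in every zone)
Zone A: v = q/n = 0.004706/0.28 = 0.01681 m/d → t_A = 577/0.01681 = 34330 d
Zone B: v = q/n = 0.004706/0.31 = 0.01518 m/d → t_B = 677/0.01518 = 44600 d
Total t = 34330 + 44600 = 78930 d
   = 78930 / 365 = 216 yr

216 years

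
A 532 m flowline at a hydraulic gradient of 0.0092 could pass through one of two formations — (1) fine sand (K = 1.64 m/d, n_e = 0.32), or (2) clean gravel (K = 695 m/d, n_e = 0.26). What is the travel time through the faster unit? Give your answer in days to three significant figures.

21.6 days

Unit 1 (fine sand): v = 1.64×0.0092/0.32 = 0.04715 m/d, t = 532/0.04715 = 11280 d
Unit 2 (clean gravel): v = 695×0.0092/0.26 = 24.59 m/d, t = 532/24.59 = 21.63 d
Faster unit: t = 21.6 d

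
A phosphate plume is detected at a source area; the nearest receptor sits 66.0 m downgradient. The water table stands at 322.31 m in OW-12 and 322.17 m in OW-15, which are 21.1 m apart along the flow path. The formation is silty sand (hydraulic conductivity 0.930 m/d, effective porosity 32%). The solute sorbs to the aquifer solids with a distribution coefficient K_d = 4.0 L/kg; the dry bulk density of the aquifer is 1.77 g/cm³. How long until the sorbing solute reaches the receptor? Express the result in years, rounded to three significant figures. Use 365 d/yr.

Hydraulic gradient i = (322.31 − 322.17) / 21.1 = 0.14 / 21.1 = 0.006635
q = Ki = 0.930 × 0.006635 = 0.006171 m/d
v_s = q/n_e = 0.006171/0.32 = 0.01928 m/d
Retardation R = 1 + ρ_b·K_d/n = 1 + 1.77×4.0/0.32 = 23.13
Contaminant velocity v_c = v/R = 0.01928/23.13 = 8.339e-4 m/d
t = L/v_c = 66.0/8.339e-4 = 79150 d
   = 79150/365 = 217 yr

217 years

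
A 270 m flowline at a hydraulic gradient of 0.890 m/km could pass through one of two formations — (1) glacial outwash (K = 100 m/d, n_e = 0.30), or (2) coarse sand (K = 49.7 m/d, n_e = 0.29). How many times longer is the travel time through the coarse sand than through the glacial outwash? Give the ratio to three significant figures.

Unit 1 (glacial outwash): v = 100×8.9e-4/0.30 = 0.2967 m/d, t = 270/0.2967 = 910.1 d
Unit 2 (coarse sand): v = 49.7×8.9e-4/0.29 = 0.1525 m/d, t = 270/0.1525 = 1770 d
t(coarse sand) / t(glacial outwash) = 1770/910.1 = 1.95

1.95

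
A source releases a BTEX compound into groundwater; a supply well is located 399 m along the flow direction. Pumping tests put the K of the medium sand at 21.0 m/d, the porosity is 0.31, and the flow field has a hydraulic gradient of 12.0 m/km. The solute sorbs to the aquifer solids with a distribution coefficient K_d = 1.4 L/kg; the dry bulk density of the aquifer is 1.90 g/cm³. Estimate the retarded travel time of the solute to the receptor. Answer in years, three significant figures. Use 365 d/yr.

12.9 years

Darcy flux q = K·i = 21.0 × 0.012 = 0.2520 m/d
Seepage velocity v = q / n = 0.2520 / 0.31 = 0.8129 m/d
Retardation R = 1 + ρ_b·K_d/n = 1 + 1.90×1.4/0.31 = 9.581
Contaminant velocity v_c = v/R = 0.8129/9.581 = 0.08485 m/d
t = L/v_c = 399/0.08485 = 4703 d
   = 4703/365 = 12.9 yr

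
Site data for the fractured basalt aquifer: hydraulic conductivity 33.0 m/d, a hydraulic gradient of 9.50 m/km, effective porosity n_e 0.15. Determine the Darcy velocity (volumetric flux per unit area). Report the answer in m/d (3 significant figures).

0.314 m/d

Specific discharge q = 33.0 × 0.0095 = 0.3135 m/d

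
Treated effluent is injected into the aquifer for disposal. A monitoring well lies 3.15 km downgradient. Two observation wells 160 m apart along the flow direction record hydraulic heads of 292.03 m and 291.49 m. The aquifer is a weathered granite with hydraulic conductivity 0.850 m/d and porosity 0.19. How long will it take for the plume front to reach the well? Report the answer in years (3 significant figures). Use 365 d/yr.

572 years

Hydraulic gradient i = (292.03 − 291.49) / 160 = 0.54 / 160 = 0.003375
q = Ki = 0.850 × 0.003375 = 0.002869 m/d
v = Ki/n = 0.850·0.003375/0.19 = 0.01510 m/d
L = 3.15 km = 3150 m
t = L / v = 3150 / 0.01510 = 208600 d
   = 208600 / 365 = 572 yr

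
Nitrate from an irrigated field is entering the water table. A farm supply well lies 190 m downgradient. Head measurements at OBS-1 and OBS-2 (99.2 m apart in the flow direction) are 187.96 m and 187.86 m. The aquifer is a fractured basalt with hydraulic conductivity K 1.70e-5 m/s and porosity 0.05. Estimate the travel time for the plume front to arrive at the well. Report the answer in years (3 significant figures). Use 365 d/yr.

Hydraulic gradient i = (187.96 − 187.86) / 99.2 = 0.10 / 99.2 = 0.001008
K = 1.70e-5 m/s × 86400 s/d = 1.469 m/d
Darcy flux q = K·i = 1.469 × 0.001008 = 0.001481 m/d
Average linear velocity = 0.001481 / 0.05 = 0.02961 m/d
t = L / v = 190 / 0.02961 = 6416 d
   = 6416 / 365 = 17.6 yr

17.6 years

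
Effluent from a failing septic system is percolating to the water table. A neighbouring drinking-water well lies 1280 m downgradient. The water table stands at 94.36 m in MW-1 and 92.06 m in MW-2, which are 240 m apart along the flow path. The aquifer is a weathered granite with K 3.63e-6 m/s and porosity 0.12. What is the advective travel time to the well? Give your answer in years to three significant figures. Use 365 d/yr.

140 years

Hydraulic gradient i = (94.36 − 92.06) / 240 = 2.30 / 240 = 0.009583
K = 3.63e-6 m/s × 86400 s/d = 0.3136 m/d
Specific discharge q = 0.3136 × 0.009583 = 0.003006 m/d
Average linear velocity = 0.003006 / 0.12 = 0.02505 m/d
t = L / v = 1280 / 0.02505 = 51100 d
   = 51100 / 365 = 140 yr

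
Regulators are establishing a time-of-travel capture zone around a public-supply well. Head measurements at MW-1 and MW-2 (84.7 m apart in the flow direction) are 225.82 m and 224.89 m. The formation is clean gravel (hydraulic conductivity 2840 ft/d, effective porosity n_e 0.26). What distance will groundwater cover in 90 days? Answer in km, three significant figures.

3.29 km

Hydraulic gradient i = (225.82 − 224.89) / 84.7 = 0.93 / 84.7 = 0.01098
K = 2840 ft/d × 0.3048 = 865.6 m/d
Specific discharge q = 865.6 × 0.01098 = 9.505 m/d
v = Ki/n = 865.6·0.01098/0.26 = 36.56 m/d
L = v × T = 36.56 × 90 = 3290 m
   = 3.29 km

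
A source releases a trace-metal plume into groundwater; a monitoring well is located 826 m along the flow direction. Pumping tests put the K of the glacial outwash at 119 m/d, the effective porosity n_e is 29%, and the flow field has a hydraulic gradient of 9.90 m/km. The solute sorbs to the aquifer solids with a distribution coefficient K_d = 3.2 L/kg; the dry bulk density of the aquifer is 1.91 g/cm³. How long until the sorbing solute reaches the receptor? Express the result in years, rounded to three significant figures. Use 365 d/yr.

12.3 years

Darcy flux q = K·i = 119 × 0.0099 = 1.178 m/d
v_s = q/n_e = 1.178/0.29 = 4.062 m/d
Retardation R = 1 + ρ_b·K_d/n = 1 + 1.91×3.2/0.29 = 22.08
Contaminant velocity v_c = v/R = 4.062/22.08 = 0.1840 m/d
t = L/v_c = 826/0.1840 = 4489 d
   = 4489/365 = 12.3 yr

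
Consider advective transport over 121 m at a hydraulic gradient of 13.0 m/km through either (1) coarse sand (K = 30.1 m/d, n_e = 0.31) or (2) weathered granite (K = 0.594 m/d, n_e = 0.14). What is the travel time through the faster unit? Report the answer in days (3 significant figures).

Unit 1 (coarse sand): v = 30.1×0.013/0.31 = 1.262 m/d, t = 121/1.262 = 95.86 d
Unit 2 (weathered granite): v = 0.594×0.013/0.14 = 0.05516 m/d, t = 121/0.05516 = 2194 d
Faster unit: t = 95.9 d

95.9 days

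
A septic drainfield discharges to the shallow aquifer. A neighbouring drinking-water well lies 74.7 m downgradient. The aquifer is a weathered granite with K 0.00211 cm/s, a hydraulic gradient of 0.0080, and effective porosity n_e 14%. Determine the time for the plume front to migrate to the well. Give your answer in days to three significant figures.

717 days

K = 0.00211 cm/s × 864 = 1.823 m/d
Darcy flux q = K·i = 1.823 × 0.0080 = 0.01458 m/d
Average linear velocity = 0.01458 / 0.14 = 0.1042 m/d
t = L / v = 74.7 / 0.1042 = 717.1 d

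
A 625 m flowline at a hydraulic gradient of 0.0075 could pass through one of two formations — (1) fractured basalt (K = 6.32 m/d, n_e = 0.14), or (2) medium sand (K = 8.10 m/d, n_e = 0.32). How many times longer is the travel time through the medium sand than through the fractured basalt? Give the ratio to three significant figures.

1.78

Unit 1 (fractured basalt): v = 6.32×0.0075/0.14 = 0.3386 m/d, t = 625/0.3386 = 1846 d
Unit 2 (medium sand): v = 8.10×0.0075/0.32 = 0.1898 m/d, t = 625/0.1898 = 3292 d
t(medium sand) / t(fractured basalt) = 3292/1846 = 1.78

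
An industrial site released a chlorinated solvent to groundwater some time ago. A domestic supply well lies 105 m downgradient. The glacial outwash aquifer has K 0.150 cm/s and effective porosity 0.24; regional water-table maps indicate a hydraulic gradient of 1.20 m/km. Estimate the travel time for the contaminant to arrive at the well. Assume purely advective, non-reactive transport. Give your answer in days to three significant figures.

K = 0.150 cm/s × 864 = 129.6 m/d
Specific discharge q = 129.6 × 0.0012 = 0.1555 m/d
v_s = q/n_e = 0.1555/0.24 = 0.6480 m/d
t = L / v = 105 / 0.6480 = 162.0 d

162 days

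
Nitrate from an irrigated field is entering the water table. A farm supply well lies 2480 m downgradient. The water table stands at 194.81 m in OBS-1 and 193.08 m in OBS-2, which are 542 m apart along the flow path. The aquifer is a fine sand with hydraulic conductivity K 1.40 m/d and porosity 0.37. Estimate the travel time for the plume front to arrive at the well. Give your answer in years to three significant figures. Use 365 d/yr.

Hydraulic gradient i = (194.81 − 193.08) / 542 = 1.73 / 542 = 0.003192
q = Ki = 1.40 × 0.003192 = 0.004469 m/d
v_s = q/n_e = 0.004469/0.37 = 0.01208 m/d
t = L / v = 2480 / 0.01208 = 205300 d
   = 205300 / 365 = 563 yr

563 years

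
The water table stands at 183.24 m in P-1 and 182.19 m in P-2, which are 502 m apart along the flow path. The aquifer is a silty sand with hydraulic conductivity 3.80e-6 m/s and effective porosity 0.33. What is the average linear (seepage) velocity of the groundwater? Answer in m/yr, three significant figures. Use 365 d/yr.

0.760 m/yr

Hydraulic gradient i = (183.24 − 182.19) / 502 = 1.05 / 502 = 0.002092
K = 3.80e-6 m/s × 86400 s/d = 0.3283 m/d
Darcy flux q = K·i = 0.3283 × 0.002092 = 6.867e-4 m/d
v = Ki/n = 0.3283·0.002092/0.33 = 0.002081 m/d
   = 0.002081 × 365 = 0.760 m/yr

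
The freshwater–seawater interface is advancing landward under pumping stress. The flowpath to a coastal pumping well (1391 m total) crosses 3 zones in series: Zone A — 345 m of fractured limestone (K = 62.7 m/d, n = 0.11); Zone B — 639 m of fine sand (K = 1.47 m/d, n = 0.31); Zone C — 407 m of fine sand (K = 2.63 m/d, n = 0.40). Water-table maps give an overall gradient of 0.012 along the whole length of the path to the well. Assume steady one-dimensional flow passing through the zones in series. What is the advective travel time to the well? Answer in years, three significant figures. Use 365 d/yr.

For zones in series the flux q is common to all zones; the equivalent conductivity is the harmonic (thickness-weighted) mean, K_eq = L_total / Σ(L_j/K_j).
Σ(L/K) = 345/62.7 + 639/1.47 + 407/2.63 = 5.502 + 434.7 + 154.8 = 594.9 d
K_eq = L_total / Σ(L/K) = 1391 / 594.9 = 2.338 m/d
q = K_eq · i = 2.338 × 0.012 = 0.02806 m/d (same in every zone)
Zone A: v = q/n = 0.02806/0.11 = 0.2551 m/d → t_A = 345/0.2551 = 1353 d
Zone B: v = q/n = 0.02806/0.31 = 0.09050 m/d → t_B = 639/0.09050 = 7060 d
Zone C: v = q/n = 0.02806/0.40 = 0.07014 m/d → t_C = 407/0.07014 = 5803 d
Total t = 1353 + 7060 + 5803 = 14220 d
   = 14220 / 365 = 38.9 yr

38.9 years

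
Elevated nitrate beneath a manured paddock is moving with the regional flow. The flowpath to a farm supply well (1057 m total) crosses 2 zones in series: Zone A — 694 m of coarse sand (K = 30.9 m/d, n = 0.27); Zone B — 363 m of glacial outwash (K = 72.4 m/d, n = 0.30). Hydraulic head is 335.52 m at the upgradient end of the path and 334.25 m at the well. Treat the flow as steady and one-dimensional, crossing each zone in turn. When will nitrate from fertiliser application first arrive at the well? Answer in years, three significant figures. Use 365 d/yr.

Total head drop ΔH = 335.52 − 334.25 = 1.27 m
Steady 1-D flow in series ⇒ the Darcy flux q is identical in every zone and the zone head losses add (resistances L/K in series).
Σ(L/K) = 694/30.9 + 363/72.4 = 22.46 + 5.014 = 27.47 d
q = ΔH / Σ(L/K) = 1.27 / 27.47 = 0.04623 m/d (same in every zone)
Zone A: v = q/n = 0.04623/0.27 = 0.1712 m/d → t_A = 694/0.1712 = 4054 d
Zone B: v = q/n = 0.04623/0.30 = 0.1541 m/d → t_B = 363/0.1541 = 2356 d
Total t = 4054 + 2356 = 6409 d
   = 6409 / 365 = 17.6 yr

17.6 years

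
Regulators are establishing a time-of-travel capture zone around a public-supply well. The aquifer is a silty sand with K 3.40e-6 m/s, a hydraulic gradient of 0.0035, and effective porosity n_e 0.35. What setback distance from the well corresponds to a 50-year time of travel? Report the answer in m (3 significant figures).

K = 3.40e-6 m/s × 86400 s/d = 0.2938 m/d
q = Ki = 0.2938 × 0.0035 = 0.001028 m/d
Seepage velocity v = q / n = 0.001028 / 0.35 = 0.002938 m/d
T = 50 yr × 365 = 18250 d
L = v × T = 0.002938 × 18250 = 53.61 m

53.6 m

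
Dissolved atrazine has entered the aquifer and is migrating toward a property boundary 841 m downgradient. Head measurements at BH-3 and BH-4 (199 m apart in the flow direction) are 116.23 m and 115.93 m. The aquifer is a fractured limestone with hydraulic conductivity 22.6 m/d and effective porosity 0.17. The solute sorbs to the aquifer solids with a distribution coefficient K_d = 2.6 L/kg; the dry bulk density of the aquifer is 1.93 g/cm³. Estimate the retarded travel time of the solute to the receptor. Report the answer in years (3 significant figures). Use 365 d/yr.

351 years

Hydraulic gradient i = (116.23 − 115.93) / 199 = 0.30 / 199 = 0.001508
Darcy flux q = K·i = 22.6 × 0.001508 = 0.03407 m/d
v = Ki/n = 22.6·0.001508/0.17 = 0.2004 m/d
Retardation R = 1 + ρ_b·K_d/n = 1 + 1.93×2.6/0.17 = 30.52
Contaminant velocity v_c = v/R = 0.2004/30.52 = 0.006567 m/d
t = L/v_c = 841/0.006567 = 128100 d
   = 128100/365 = 351 yr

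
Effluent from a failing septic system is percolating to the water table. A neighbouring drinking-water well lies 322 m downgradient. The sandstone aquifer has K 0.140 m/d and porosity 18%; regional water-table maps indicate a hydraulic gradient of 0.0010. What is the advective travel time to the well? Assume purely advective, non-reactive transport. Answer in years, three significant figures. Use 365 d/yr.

1130 years

q = Ki = 0.140 × 0.0010 = 1.400e-4 m/d
v_s = q/n_e = 1.400e-4/0.18 = 7.778e-4 m/d
t = L / v = 322 / 7.778e-4 = 414000 d
   = 414000 / 365 = 1130 yr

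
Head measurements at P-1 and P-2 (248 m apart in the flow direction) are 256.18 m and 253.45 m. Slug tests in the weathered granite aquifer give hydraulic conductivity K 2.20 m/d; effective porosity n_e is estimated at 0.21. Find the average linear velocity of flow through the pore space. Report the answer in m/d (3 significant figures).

0.115 m/d

Hydraulic gradient i = (256.18 − 253.45) / 248 = 2.73 / 248 = 0.01101
Darcy flux q = K·i = 2.20 × 0.01101 = 0.02422 m/d
v = Ki/n = 2.20·0.01101/0.21 = 0.1153 m/d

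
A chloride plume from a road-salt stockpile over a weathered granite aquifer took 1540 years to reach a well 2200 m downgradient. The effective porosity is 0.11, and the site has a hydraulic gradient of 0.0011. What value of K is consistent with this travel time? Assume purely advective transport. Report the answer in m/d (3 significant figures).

t = 1540 years = 562100 d
v = L / t = 2200 / 562100 = 0.003914 m/d
K = v · n / i = 0.003914 × 0.11 / 0.0011 = 0.391 m/d

0.391 m/d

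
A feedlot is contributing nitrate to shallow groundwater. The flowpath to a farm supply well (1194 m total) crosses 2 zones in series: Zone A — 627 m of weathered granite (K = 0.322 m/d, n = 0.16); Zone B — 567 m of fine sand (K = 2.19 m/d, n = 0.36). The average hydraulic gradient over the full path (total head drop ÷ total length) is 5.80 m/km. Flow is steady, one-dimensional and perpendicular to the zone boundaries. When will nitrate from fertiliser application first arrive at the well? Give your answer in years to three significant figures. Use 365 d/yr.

For zones in series the flux q is common to all zones; the equivalent conductivity is the harmonic (thickness-weighted) mean, K_eq = L_total / Σ(L_j/K_j).
Σ(L/K) = 627/0.322 + 567/2.19 = 1947 + 258.9 = 2206 d
K_eq = L_total / Σ(L/K) = 1194 / 2206 = 0.5412 m/d
q = K_eq · i = 0.5412 × 0.0058 = 0.003139 m/d (same in every zone)
Zone A: v = q/n = 0.003139/0.16 = 0.01962 m/d → t_A = 627/0.01962 = 31960 d
Zone B: v = q/n = 0.003139/0.36 = 0.008720 m/d → t_B = 567/0.008720 = 65020 d
Total t = 31960 + 65020 = 96980 d
   = 96980 / 365 = 266 yr

266 years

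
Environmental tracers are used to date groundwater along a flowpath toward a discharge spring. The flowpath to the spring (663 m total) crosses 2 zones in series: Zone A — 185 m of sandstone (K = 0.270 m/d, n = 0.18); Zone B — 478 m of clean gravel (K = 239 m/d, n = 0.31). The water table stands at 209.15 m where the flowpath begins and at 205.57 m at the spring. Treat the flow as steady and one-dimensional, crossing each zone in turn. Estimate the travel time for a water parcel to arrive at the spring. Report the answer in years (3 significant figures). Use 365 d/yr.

95.4 years

Total head drop ΔH = 209.15 − 205.57 = 3.58 m
Continuity: the same q passes through each zone, so ΔH = q·Σ(L_j/K_j) — the zones act as resistances in series.
Σ(L/K) = 185/0.270 + 478/239 = 685.2 + 2.000 = 687.2 d
q = ΔH / Σ(L/K) = 3.58 / 687.2 = 0.005210 m/d (same in every zone)
Zone A: v = q/n = 0.005210/0.18 = 0.02894 m/d → t_A = 185/0.02894 = 6392 d
Zone B: v = q/n = 0.005210/0.31 = 0.01681 m/d → t_B = 478/0.01681 = 28440 d
Total t = 6392 + 28440 = 34840 d
   = 34840 / 365 = 95.4 yr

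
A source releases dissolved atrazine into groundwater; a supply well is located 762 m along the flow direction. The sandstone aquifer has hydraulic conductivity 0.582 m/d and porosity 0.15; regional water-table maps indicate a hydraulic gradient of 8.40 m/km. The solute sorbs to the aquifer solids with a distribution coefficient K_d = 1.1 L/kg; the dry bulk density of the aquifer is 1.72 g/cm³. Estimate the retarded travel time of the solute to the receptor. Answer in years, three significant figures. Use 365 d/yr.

q = Ki = 0.582 × 0.0084 = 0.004889 m/d
v = Ki/n = 0.582·0.0084/0.15 = 0.03259 m/d
Retardation R = 1 + ρ_b·K_d/n = 1 + 1.72×1.1/0.15 = 13.61
Contaminant velocity v_c = v/R = 0.03259/13.61 = 0.002394 m/d
t = L/v_c = 762/0.002394 = 318300 d
   = 318300/365 = 872 yr

872 years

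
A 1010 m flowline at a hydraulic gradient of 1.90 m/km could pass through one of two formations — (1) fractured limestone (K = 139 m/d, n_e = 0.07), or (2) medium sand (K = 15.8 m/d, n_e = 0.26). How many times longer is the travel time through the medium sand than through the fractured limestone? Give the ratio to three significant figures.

Unit 1 (fractured limestone): v = 139×0.0019/0.07 = 3.773 m/d, t = 1010/3.773 = 267.7 d
Unit 2 (medium sand): v = 15.8×0.0019/0.26 = 0.1155 m/d, t = 1010/0.1155 = 8748 d
t(medium sand) / t(fractured limestone) = 8748/267.7 = 32.7

32.7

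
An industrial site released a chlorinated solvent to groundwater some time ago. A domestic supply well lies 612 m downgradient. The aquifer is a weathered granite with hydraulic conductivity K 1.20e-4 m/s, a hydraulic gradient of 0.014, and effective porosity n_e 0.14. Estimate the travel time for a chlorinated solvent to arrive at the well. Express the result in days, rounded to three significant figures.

K = 1.20e-4 m/s × 86400 s/d = 10.37 m/d
Darcy flux q = K·i = 10.37 × 0.014 = 0.1452 m/d
v_s = q/n_e = 0.1452/0.14 = 1.037 m/d
t = L / v = 612 / 1.037 = 590.3 d

590 days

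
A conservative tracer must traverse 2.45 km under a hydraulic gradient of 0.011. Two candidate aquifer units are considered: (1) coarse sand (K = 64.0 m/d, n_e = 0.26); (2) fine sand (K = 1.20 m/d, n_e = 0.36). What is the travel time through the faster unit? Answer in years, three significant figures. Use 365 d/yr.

2.48 years

Unit 1 (coarse sand): v = 64.0×0.011/0.26 = 2.708 m/d, t = 2450/2.708 = 904.8 d
Unit 2 (fine sand): v = 1.20×0.011/0.36 = 0.03667 m/d, t = 2450/0.03667 = 66820 d
Faster: 904.8 d / 365 = 2.48 yr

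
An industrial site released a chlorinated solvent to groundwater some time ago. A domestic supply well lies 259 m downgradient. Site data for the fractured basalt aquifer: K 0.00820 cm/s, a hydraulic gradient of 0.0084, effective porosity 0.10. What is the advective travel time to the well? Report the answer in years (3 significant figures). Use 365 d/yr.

1.19 years

K = 0.00820 cm/s × 864 = 7.085 m/d
Darcy flux q = K·i = 7.085 × 0.0084 = 0.05951 m/d
Seepage velocity v = q / n = 0.05951 / 0.10 = 0.5951 m/d
t = L / v = 259 / 0.5951 = 435.2 d
   = 435.2 / 365 = 1.19 yr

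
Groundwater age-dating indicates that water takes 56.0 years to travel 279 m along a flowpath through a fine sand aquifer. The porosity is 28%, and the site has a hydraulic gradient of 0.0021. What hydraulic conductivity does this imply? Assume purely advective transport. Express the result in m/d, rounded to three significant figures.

1.82 m/d

t = 56.0 years = 20440 d
v = L / t = 279 / 20440 = 0.01365 m/d
K = v · n / i = 0.01365 × 0.28 / 0.0021 = 1.82 m/d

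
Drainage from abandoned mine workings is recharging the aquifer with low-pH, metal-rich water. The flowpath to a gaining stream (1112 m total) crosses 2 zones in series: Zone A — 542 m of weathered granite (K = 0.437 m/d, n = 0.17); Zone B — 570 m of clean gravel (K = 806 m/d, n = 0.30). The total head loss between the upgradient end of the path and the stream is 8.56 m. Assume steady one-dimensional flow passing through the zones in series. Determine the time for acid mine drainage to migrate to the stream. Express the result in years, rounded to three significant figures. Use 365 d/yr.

105 years

Steady 1-D flow in series ⇒ the Darcy flux q is identical in every zone and the zone head losses add (resistances L/K in series).
Σ(L/K) = 542/0.437 + 570/806 = 1240 + 0.7072 = 1241 d
q = ΔH / Σ(L/K) = 8.56 / 1241 = 0.006898 m/d (same in every zone)
Zone A: v = q/n = 0.006898/0.17 = 0.04058 m/d → t_A = 542/0.04058 = 13360 d
Zone B: v = q/n = 0.006898/0.30 = 0.02299 m/d → t_B = 570/0.02299 = 24790 d
Total t = 13360 + 24790 = 38150 d
   = 38150 / 365 = 105 yr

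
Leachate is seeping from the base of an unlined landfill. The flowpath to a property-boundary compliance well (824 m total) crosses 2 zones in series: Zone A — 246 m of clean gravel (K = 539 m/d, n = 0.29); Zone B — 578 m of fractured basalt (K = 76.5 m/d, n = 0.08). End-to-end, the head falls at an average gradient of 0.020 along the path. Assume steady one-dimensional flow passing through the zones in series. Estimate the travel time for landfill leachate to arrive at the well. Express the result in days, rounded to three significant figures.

Steady 1-D flow in series ⇒ the Darcy flux q is identical in every zone and the zone head losses add (resistances L/K in series).
Σ(L/K) = 246/539 + 578/76.5 = 0.4564 + 7.556 = 8.012 d
K_eq = L_total / Σ(L/K) = 824 / 8.012 = 102.8 m/d
q = K_eq · i = 102.8 × 0.020 = 2.057 m/d (same in every zone)
Zone A: v = q/n = 2.057/0.29 = 7.093 m/d → t_A = 246/7.093 = 34.68 d
Zone B: v = q/n = 2.057/0.08 = 25.71 m/d → t_B = 578/25.71 = 22.48 d
Total t = 34.68 + 22.48 = 57.16 d

57.2 days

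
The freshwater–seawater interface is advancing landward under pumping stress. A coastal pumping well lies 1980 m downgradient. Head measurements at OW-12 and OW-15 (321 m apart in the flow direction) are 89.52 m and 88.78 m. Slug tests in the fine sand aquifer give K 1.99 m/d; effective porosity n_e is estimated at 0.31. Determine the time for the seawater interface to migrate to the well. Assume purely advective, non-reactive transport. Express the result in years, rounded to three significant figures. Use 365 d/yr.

367 years

Hydraulic gradient i = (89.52 − 88.78) / 321 = 0.74 / 321 = 0.002305
q = Ki = 1.99 × 0.002305 = 0.004588 m/d
Seepage velocity v = q / n = 0.004588 / 0.31 = 0.01480 m/d
t = L / v = 1980 / 0.01480 = 133800 d
   = 133800 / 365 = 367 yr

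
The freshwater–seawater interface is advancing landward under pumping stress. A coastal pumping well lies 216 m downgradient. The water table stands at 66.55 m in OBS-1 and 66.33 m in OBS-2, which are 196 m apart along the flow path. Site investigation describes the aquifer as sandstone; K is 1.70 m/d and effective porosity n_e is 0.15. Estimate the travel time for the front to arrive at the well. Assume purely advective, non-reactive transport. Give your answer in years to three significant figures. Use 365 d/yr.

Hydraulic gradient i = (66.55 − 66.33) / 196 = 0.22 / 196 = 0.001122
Specific discharge q = 1.70 × 0.001122 = 0.001908 m/d
Seepage velocity v = q / n = 0.001908 / 0.15 = 0.01272 m/d
t = L / v = 216 / 0.01272 = 16980 d
   = 16980 / 365 = 46.5 yr

46.5 years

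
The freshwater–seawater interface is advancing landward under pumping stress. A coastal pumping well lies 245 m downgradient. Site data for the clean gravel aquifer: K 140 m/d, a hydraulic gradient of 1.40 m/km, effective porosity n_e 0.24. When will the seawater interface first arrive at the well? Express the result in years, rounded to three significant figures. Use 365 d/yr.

0.822 years

Specific discharge q = 140 × 0.0014 = 0.1960 m/d
Seepage velocity v = q / n = 0.1960 / 0.24 = 0.8167 m/d
t = L / v = 245 / 0.8167 = 300.0 d
   = 300.0 / 365 = 0.822 yr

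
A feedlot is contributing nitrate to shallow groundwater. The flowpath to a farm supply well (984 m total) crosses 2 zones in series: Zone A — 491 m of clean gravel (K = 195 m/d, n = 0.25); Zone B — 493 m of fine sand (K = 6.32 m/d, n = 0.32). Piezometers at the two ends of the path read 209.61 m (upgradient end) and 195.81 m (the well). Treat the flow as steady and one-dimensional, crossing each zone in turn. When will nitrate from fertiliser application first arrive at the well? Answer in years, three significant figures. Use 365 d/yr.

4.48 years

Total head drop ΔH = 209.61 − 195.81 = 13.80 m
Steady 1-D flow in series ⇒ the Darcy flux q is identical in every zone and the zone head losses add (resistances L/K in series).
Σ(L/K) = 491/195 + 493/6.32 = 2.518 + 78.01 = 80.52 d
q = ΔH / Σ(L/K) = 13.80 / 80.52 = 0.1714 m/d (same in every zone)
Zone A: v = q/n = 0.1714/0.25 = 0.6855 m/d → t_A = 491/0.6855 = 716.3 d
Zone B: v = q/n = 0.1714/0.32 = 0.5356 m/d → t_B = 493/0.5356 = 920.5 d
Total t = 716.3 + 920.5 = 1637 d
   = 1637 / 365 = 4.48 yr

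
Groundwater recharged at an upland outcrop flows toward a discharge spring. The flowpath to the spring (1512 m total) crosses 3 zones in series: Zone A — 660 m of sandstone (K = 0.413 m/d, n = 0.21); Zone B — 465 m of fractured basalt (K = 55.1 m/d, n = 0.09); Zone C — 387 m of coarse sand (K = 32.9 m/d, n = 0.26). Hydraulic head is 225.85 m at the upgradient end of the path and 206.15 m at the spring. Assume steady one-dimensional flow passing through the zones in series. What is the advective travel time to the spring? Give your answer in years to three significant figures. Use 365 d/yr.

Total head drop ΔH = 225.85 − 206.15 = 19.70 m
Steady 1-D flow in series ⇒ the Darcy flux q is identical in every zone and the zone head losses add (resistances L/K in series).
Σ(L/K) = 660/0.413 + 465/55.1 + 387/32.9 = 1598 + 8.439 + 11.76 = 1618 d
q = ΔH / Σ(L/K) = 19.70 / 1618 = 0.01217 m/d (same in every zone)
Zone A: v = q/n = 0.01217/0.21 = 0.05797 m/d → t_A = 660/0.05797 = 11390 d
Zone B: v = q/n = 0.01217/0.09 = 0.1353 m/d → t_B = 465/0.1353 = 3438 d
Zone C: v = q/n = 0.01217/0.26 = 0.04682 m/d → t_C = 387/0.04682 = 8265 d
Total t = 11390 + 3438 + 8265 = 23090 d
   = 23090 / 365 = 63.3 yr

63.3 years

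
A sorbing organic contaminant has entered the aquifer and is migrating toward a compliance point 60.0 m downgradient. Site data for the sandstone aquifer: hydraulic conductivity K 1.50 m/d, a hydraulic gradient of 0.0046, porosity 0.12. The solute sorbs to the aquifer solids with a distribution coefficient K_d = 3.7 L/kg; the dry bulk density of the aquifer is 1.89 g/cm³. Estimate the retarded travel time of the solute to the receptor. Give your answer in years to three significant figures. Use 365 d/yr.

q = Ki = 1.50 × 0.0046 = 0.006900 m/d
Seepage velocity v = q / n = 0.006900 / 0.12 = 0.05750 m/d
Retardation R = 1 + ρ_b·K_d/n = 1 + 1.89×3.7/0.12 = 59.28
Contaminant velocity v_c = v/R = 0.05750/59.28 = 9.701e-4 m/d
t = L/v_c = 60.0/9.701e-4 = 61850 d
   = 61850/365 = 169 yr

169 years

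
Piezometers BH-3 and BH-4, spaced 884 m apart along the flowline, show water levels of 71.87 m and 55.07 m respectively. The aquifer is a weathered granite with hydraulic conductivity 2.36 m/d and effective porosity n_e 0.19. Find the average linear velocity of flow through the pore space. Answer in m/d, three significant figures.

0.236 m/d

Hydraulic gradient i = (71.87 − 55.07) / 884 = 16.80 / 884 = 0.01900
Specific discharge q = 2.36 × 0.01900 = 0.04485 m/d
v_s = q/n_e = 0.04485/0.19 = 0.2361 m/d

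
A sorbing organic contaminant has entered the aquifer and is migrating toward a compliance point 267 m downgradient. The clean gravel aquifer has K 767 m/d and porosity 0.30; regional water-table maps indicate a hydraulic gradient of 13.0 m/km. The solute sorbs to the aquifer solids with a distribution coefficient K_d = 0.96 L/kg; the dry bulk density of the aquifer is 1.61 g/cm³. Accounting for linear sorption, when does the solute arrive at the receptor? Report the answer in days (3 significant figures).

49.4 days

Darcy flux q = K·i = 767 × 0.013 = 9.971 m/d
v = Ki/n = 767·0.013/0.30 = 33.24 m/d
Retardation R = 1 + ρ_b·K_d/n = 1 + 1.61×0.96/0.30 = 6.152
Contaminant velocity v_c = v/R = 33.24/6.152 = 5.403 m/d
t = L/v_c = 267/5.403 = 49.42 d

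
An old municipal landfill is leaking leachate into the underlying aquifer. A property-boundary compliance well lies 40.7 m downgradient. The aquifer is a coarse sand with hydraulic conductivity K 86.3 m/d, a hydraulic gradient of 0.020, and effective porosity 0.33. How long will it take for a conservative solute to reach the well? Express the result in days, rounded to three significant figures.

q = Ki = 86.3 × 0.020 = 1.726 m/d
v_s = q/n_e = 1.726/0.33 = 5.230 m/d
t = L / v = 40.7 / 5.230 = 7.782 d

7.78 days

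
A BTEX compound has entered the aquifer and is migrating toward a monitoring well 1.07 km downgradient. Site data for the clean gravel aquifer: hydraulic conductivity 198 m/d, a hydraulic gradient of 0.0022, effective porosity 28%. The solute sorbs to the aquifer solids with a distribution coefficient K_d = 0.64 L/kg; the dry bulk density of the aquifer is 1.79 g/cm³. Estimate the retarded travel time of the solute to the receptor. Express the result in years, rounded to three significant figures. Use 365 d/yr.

9.59 years

q = Ki = 198 × 0.0022 = 0.4356 m/d
Seepage velocity v = q / n = 0.4356 / 0.28 = 1.556 m/d
Retardation R = 1 + ρ_b·K_d/n = 1 + 1.79×0.64/0.28 = 5.091
Contaminant velocity v_c = v/R = 1.556/5.091 = 0.3056 m/d
L = 1.07 km = 1070 m
t = L/v_c = 1070/0.3056 = 3502 d
   = 3502/365 = 9.59 yr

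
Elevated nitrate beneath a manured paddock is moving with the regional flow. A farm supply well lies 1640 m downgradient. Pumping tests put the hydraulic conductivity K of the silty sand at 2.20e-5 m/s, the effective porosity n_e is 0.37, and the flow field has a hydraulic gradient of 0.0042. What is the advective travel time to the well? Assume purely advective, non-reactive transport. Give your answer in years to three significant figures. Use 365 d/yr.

208 years

K = 2.20e-5 m/s × 86400 s/d = 1.901 m/d
q = Ki = 1.901 × 0.0042 = 0.007983 m/d
v = Ki/n = 1.901·0.0042/0.37 = 0.02158 m/d
t = L / v = 1640 / 0.02158 = 76010 d
   = 76010 / 365 = 208 yr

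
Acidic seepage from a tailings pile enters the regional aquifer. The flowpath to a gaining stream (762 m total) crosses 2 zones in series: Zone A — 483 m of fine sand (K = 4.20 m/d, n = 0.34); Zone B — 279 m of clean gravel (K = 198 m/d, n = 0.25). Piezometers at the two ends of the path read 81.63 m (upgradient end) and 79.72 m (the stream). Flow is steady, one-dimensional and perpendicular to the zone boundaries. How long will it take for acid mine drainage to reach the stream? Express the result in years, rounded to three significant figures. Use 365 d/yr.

Total head drop ΔH = 81.63 − 79.72 = 1.91 m
Steady 1-D flow in series ⇒ the Darcy flux q is identical in every zone and the zone head losses add (resistances L/K in series).
Σ(L/K) = 483/4.20 + 279/198 = 115.0 + 1.409 = 116.4 d
q = ΔH / Σ(L/K) = 1.91 / 116.4 = 0.01641 m/d (same in every zone)
Zone A: v = q/n = 0.01641/0.34 = 0.04826 m/d → t_A = 483/0.04826 = 10010 d
Zone B: v = q/n = 0.01641/0.25 = 0.06563 m/d → t_B = 279/0.06563 = 4251 d
Total t = 10010 + 4251 = 14260 d
   = 14260 / 365 = 39.1 yr

39.1 years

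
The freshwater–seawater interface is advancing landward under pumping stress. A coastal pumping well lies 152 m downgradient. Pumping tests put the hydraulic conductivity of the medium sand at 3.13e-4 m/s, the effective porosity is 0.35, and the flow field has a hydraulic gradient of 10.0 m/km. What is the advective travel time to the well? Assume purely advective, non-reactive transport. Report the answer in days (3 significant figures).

K = 3.13e-4 m/s × 86400 s/d = 27.04 m/d
q = Ki = 27.04 × 0.010 = 0.2704 m/d
Seepage velocity v = q / n = 0.2704 / 0.35 = 0.7727 m/d
t = L / v = 152 / 0.7727 = 196.7 d

197 days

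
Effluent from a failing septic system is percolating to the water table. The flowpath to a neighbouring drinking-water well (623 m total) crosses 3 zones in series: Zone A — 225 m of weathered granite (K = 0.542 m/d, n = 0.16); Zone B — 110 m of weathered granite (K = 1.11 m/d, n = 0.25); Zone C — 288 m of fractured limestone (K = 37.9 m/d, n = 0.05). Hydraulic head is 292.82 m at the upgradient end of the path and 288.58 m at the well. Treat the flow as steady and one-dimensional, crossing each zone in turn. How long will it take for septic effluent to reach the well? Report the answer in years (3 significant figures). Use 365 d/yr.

Total head drop ΔH = 292.82 − 288.58 = 4.24 m
Steady 1-D flow in series ⇒ the Darcy flux q is identical in every zone and the zone head losses add (resistances L/K in series).
Σ(L/K) = 225/0.542 + 110/1.11 + 288/37.9 = 415.1 + 99.10 + 7.599 = 521.8 d
q = ΔH / Σ(L/K) = 4.24 / 521.8 = 0.008125 m/d (same in every zone)
Zone A: v = q/n = 0.008125/0.16 = 0.05078 m/d → t_A = 225/0.05078 = 4431 d
Zone B: v = q/n = 0.008125/0.25 = 0.03250 m/d → t_B = 110/0.03250 = 3384 d
Zone C: v = q/n = 0.008125/0.05 = 0.1625 m/d → t_C = 288/0.1625 = 1772 d
Total t = 4431 + 3384 + 1772 = 9587 d
   = 9587 / 365 = 26.3 yr

26.3 years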